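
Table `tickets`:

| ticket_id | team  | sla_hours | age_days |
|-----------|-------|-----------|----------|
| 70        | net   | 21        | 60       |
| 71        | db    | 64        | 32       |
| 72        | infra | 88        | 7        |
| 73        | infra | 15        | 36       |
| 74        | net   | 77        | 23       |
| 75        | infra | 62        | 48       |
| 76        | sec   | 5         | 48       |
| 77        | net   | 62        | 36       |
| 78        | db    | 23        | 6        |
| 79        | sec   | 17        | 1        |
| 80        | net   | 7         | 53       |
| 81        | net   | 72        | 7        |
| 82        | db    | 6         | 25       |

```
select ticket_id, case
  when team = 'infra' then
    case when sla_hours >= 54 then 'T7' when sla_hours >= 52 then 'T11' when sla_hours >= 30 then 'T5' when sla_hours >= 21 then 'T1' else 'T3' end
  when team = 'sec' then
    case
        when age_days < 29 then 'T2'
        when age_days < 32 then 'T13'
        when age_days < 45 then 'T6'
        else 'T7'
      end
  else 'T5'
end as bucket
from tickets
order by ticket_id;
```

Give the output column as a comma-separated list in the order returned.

ticket_id=70: team='net' → outer ELSE → T5
ticket_id=71: team='db' → outer ELSE → T5
ticket_id=72: team='infra' → inner[sla_hours >= 54] → T7
ticket_id=73: team='infra' → inner[ELSE] → T3
ticket_id=74: team='net' → outer ELSE → T5
ticket_id=75: team='infra' → inner[sla_hours >= 54] → T7
ticket_id=76: team='sec' → inner[ELSE] → T7
ticket_id=77: team='net' → outer ELSE → T5
ticket_id=78: team='db' → outer ELSE → T5
ticket_id=79: team='sec' → inner[age_days < 29] → T2
ticket_id=80: team='net' → outer ELSE → T5
ticket_id=81: team='net' → outer ELSE → T5
ticket_id=82: team='db' → outer ELSE → T5

T5, T5, T7, T3, T5, T7, T7, T5, T5, T2, T5, T5, T5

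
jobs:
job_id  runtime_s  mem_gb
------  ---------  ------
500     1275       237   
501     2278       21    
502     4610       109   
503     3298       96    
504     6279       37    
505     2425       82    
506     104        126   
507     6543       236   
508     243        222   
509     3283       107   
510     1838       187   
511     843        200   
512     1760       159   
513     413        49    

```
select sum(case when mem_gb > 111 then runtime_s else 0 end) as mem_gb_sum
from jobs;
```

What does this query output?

12606

job_id=500: ✓ → 1275
job_id=501: ✗
job_id=502: ✗
job_id=503: ✗
job_id=504: ✗
job_id=505: ✗
job_id=506: ✓ → 104
job_id=507: ✓ → 6543
job_id=508: ✓ → 243
job_id=509: ✗
job_id=510: ✓ → 1838
job_id=511: ✓ → 843
job_id=512: ✓ → 1760
job_id=513: ✗
mem_gb_sum = 1275 + 104 + 6543 + 243 + 1838 + 843 + 1760 = 12606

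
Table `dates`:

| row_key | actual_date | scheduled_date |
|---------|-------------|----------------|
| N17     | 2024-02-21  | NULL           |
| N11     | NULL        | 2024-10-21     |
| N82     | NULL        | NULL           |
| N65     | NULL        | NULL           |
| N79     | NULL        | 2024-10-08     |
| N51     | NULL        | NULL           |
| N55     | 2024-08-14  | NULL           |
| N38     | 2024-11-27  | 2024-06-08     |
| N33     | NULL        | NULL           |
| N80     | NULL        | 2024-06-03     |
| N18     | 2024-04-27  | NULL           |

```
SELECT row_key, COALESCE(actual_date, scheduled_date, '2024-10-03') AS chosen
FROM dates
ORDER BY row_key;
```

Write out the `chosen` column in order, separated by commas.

2024-10-21, 2024-02-21, 2024-04-27, 2024-10-03, 2024-11-27, 2024-10-03, 2024-08-14, 2024-10-03, 2024-10-08, 2024-06-03, 2024-10-03

row_key=N11: actual_date=NULL, scheduled_date=2024-10-21 → 2024-10-21
row_key=N17: actual_date=2024-02-21 → 2024-02-21
row_key=N18: actual_date=2024-04-27 → 2024-04-27
row_key=N33: actual_date=NULL, scheduled_date=NULL, → literal 2024-10-03 → 2024-10-03
row_key=N38: actual_date=2024-11-27 → 2024-11-27
row_key=N51: actual_date=NULL, scheduled_date=NULL, → literal 2024-10-03 → 2024-10-03
row_key=N55: actual_date=2024-08-14 → 2024-08-14
row_key=N65: actual_date=NULL, scheduled_date=NULL, → literal 2024-10-03 → 2024-10-03
row_key=N79: actual_date=NULL, scheduled_date=2024-10-08 → 2024-10-08
row_key=N80: actual_date=NULL, scheduled_date=2024-06-03 → 2024-06-03
row_key=N82: actual_date=NULL, scheduled_date=NULL, → literal 2024-10-03 → 2024-10-03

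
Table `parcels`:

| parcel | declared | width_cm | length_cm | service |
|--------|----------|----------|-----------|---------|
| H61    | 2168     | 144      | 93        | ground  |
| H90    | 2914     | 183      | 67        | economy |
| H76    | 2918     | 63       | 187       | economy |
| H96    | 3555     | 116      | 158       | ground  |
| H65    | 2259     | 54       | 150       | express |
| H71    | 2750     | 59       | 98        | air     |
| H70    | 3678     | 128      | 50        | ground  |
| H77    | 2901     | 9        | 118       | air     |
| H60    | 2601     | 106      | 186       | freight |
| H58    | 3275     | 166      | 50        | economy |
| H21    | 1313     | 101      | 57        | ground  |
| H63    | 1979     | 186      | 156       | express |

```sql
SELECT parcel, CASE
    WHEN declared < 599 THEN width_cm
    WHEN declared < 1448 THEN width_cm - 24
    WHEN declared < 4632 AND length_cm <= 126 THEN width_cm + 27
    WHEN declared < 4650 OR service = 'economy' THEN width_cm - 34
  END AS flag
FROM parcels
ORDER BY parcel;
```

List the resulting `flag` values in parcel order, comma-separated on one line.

parcel=H21: declared < 1448 → 77
parcel=H58: declared < 4632 AND length_cm <= 126 → 193
parcel=H60: declared < 4650 OR service = 'economy' → 72
parcel=H61: declared < 4632 AND length_cm <= 126 → 171
parcel=H63: declared < 4650 OR service = 'economy' → 152
parcel=H65: declared < 4650 OR service = 'economy' → 20
parcel=H70: declared < 4632 AND length_cm <= 126 → 155
parcel=H71: declared < 4632 AND length_cm <= 126 → 86
parcel=H76: declared < 4650 OR service = 'economy' → 29
parcel=H77: declared < 4632 AND length_cm <= 126 → 36
parcel=H90: declared < 4632 AND length_cm <= 126 → 210
parcel=H96: declared < 4650 OR service = 'economy' → 82

77, 193, 72, 171, 152, 20, 155, 86, 29, 36, 210, 82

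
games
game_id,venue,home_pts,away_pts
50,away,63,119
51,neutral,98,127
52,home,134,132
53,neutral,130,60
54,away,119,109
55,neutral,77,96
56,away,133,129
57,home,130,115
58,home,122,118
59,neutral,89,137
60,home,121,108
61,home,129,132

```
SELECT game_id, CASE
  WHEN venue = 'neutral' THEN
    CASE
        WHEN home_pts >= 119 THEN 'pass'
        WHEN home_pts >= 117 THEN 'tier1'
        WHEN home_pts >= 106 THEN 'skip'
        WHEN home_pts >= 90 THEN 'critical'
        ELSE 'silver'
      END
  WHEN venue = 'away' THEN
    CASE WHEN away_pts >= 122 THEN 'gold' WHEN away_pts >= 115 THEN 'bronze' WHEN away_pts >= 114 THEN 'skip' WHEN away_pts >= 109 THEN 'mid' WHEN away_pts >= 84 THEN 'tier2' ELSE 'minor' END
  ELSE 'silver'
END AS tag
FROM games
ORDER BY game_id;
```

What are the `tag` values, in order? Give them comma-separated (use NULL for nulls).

game_id=50: venue='away' → inner[away_pts >= 115] → bronze
game_id=51: venue='neutral' → inner[home_pts >= 90] → critical
game_id=52: venue='home' → outer ELSE → silver
game_id=53: venue='neutral' → inner[home_pts >= 119] → pass
game_id=54: venue='away' → inner[away_pts >= 109] → mid
game_id=55: venue='neutral' → inner[ELSE] → silver
game_id=56: venue='away' → inner[away_pts >= 122] → gold
game_id=57: venue='home' → outer ELSE → silver
game_id=58: venue='home' → outer ELSE → silver
game_id=59: venue='neutral' → inner[ELSE] → silver
game_id=60: venue='home' → outer ELSE → silver
game_id=61: venue='home' → outer ELSE → silver

bronze, critical, silver, pass, mid, silver, gold, silver, silver, silver, silver, silver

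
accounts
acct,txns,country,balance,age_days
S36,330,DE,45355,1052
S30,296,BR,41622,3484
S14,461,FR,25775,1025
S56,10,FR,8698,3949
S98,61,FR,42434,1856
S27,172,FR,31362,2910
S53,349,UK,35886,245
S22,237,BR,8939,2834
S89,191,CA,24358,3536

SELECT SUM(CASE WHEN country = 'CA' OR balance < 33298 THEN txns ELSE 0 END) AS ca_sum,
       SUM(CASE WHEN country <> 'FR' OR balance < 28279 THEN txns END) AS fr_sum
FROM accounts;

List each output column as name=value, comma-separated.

ca_sum=1071, fr_sum=1874

[ca_sum: country = 'CA' OR balance < 33298]
acct=S36: ✗
acct=S30: ✗
acct=S14: ✓ → 461
acct=S56: ✓ → 10
acct=S98: ✗
acct=S27: ✓ → 172
acct=S53: ✗
acct=S22: ✓ → 237
acct=S89: ✓ → 191
ca_sum = 461 + 10 + 172 + 237 + 191 = 1071
—
[fr_sum: country <> 'FR' OR balance < 28279]
acct=S36: ✓ → 330
acct=S30: ✓ → 296
acct=S14: ✓ → 461
acct=S56: ✓ → 10
acct=S98: ✗
acct=S27: ✗
acct=S53: ✓ → 349
acct=S22: ✓ → 237
acct=S89: ✓ → 191
fr_sum = 330 + 296 + 461 + 10 + 349 + 237 + 191 = 1874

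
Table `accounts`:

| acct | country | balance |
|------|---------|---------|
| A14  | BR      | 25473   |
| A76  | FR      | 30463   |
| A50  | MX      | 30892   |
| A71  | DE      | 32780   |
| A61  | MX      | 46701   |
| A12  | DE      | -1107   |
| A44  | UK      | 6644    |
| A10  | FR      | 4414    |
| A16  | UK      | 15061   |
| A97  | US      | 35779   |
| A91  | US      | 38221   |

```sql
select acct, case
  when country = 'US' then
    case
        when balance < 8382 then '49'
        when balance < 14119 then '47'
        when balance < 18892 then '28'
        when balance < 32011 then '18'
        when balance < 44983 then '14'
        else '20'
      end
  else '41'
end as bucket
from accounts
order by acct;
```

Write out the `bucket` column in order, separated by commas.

41, 41, 41, 41, 41, 41, 41, 41, 41, 14, 14

acct=A10: country='FR' → outer ELSE → 41
acct=A12: country='DE' → outer ELSE → 41
acct=A14: country='BR' → outer ELSE → 41
acct=A16: country='UK' → outer ELSE → 41
acct=A44: country='UK' → outer ELSE → 41
acct=A50: country='MX' → outer ELSE → 41
acct=A61: country='MX' → outer ELSE → 41
acct=A71: country='DE' → outer ELSE → 41
acct=A76: country='FR' → outer ELSE → 41
acct=A91: country='US' → inner[balance < 44983] → 14
acct=A97: country='US' → inner[balance < 44983] → 14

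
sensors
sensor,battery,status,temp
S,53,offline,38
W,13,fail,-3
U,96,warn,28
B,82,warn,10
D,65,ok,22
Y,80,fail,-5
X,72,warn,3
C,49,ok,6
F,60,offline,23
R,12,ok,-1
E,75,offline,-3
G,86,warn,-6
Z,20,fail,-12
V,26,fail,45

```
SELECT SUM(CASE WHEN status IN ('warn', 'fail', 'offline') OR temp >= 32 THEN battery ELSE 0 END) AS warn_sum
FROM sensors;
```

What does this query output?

sensor=S: ✓ → 53
sensor=W: ✓ → 13
sensor=U: ✓ → 96
sensor=B: ✓ → 82
sensor=D: ✗
sensor=Y: ✓ → 80
sensor=X: ✓ → 72
sensor=C: ✗
sensor=F: ✓ → 60
sensor=R: ✗
sensor=E: ✓ → 75
sensor=G: ✓ → 86
sensor=Z: ✓ → 20
sensor=V: ✓ → 26
warn_sum = 53 + 13 + 96 + 82 + 80 + 72 + 60 + 75 + 86 + 20 + 26 = 663

663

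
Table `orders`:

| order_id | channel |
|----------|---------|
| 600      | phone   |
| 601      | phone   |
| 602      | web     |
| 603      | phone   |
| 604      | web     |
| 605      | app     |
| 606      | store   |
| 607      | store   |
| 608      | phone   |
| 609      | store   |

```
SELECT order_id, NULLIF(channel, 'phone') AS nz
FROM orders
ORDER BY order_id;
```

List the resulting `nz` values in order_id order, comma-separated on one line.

NULL, NULL, web, NULL, web, app, store, store, NULL, store

order_id=600: channel=phone vs phone: equal → NULL
order_id=601: channel=phone vs phone: equal → NULL
order_id=602: channel=web vs phone: differ → web
order_id=603: channel=phone vs phone: equal → NULL
order_id=604: channel=web vs phone: differ → web
order_id=605: channel=app vs phone: differ → app
order_id=606: channel=store vs phone: differ → store
order_id=607: channel=store vs phone: differ → store
order_id=608: channel=phone vs phone: equal → NULL
order_id=609: channel=store vs phone: differ → store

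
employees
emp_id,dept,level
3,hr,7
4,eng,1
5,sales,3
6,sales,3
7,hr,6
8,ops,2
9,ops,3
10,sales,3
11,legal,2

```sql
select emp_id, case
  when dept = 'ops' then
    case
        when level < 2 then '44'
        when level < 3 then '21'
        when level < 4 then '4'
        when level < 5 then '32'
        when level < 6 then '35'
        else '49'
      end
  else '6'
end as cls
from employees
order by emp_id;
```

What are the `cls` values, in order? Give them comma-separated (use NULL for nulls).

emp_id=3: dept='hr' → outer ELSE → 6
emp_id=4: dept='eng' → outer ELSE → 6
emp_id=5: dept='sales' → outer ELSE → 6
emp_id=6: dept='sales' → outer ELSE → 6
emp_id=7: dept='hr' → outer ELSE → 6
emp_id=8: dept='ops' → inner[level < 3] → 21
emp_id=9: dept='ops' → inner[level < 4] → 4
emp_id=10: dept='sales' → outer ELSE → 6
emp_id=11: dept='legal' → outer ELSE → 6

6, 6, 6, 6, 6, 21, 4, 6, 6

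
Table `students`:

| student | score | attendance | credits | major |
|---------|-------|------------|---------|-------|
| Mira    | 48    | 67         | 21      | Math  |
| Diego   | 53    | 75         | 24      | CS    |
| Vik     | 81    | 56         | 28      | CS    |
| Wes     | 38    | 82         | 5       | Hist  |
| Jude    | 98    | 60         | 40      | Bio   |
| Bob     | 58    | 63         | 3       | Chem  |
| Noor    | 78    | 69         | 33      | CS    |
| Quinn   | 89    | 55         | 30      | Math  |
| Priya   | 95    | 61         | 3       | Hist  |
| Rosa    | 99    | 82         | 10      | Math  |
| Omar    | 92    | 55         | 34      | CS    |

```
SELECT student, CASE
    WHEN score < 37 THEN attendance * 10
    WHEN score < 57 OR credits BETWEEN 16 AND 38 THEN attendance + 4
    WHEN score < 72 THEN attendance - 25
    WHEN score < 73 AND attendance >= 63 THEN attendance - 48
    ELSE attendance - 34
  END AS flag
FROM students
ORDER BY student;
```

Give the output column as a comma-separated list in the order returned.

student=Bob: score < 72 → 38
student=Diego: score < 57 OR credits BETWEEN 16 AND 38 → 79
student=Jude: ELSE → 26
student=Mira: score < 57 OR credits BETWEEN 16 AND 38 → 71
student=Noor: score < 57 OR credits BETWEEN 16 AND 38 → 73
student=Omar: score < 57 OR credits BETWEEN 16 AND 38 → 59
student=Priya: ELSE → 27
student=Quinn: score < 57 OR credits BETWEEN 16 AND 38 → 59
student=Rosa: ELSE → 48
student=Vik: score < 57 OR credits BETWEEN 16 AND 38 → 60
student=Wes: score < 57 OR credits BETWEEN 16 AND 38 → 86

38, 79, 26, 71, 73, 59, 27, 59, 48, 60, 86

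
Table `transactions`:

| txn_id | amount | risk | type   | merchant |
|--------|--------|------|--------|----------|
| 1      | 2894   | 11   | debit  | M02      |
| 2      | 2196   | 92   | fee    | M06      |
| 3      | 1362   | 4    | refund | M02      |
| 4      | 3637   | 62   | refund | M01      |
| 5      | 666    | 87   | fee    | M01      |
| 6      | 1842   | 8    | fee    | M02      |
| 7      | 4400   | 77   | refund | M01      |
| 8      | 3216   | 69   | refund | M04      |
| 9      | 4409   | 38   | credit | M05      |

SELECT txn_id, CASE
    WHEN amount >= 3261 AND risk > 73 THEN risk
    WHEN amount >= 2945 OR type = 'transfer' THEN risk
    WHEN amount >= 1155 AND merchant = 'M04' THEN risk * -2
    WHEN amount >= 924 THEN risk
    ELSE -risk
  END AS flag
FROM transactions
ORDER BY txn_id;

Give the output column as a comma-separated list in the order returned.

11, 92, 4, 62, -87, 8, 77, 69, 38

txn_id=1: amount >= 924 → 11
txn_id=2: amount >= 924 → 92
txn_id=3: amount >= 924 → 4
txn_id=4: amount >= 2945 OR type = 'transfer' → 62
txn_id=5: ELSE → -87
txn_id=6: amount >= 924 → 8
txn_id=7: amount >= 3261 AND risk > 73 → 77
txn_id=8: amount >= 2945 OR type = 'transfer' → 69
txn_id=9: amount >= 2945 OR type = 'transfer' → 38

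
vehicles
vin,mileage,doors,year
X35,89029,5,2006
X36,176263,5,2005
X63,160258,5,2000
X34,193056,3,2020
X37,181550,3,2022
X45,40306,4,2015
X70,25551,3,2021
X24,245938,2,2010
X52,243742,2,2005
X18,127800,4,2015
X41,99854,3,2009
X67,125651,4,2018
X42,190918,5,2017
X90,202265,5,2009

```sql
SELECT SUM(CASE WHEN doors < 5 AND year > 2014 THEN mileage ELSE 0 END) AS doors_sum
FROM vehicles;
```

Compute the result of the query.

693914

vin=X35: ✗
vin=X36: ✗
vin=X63: ✗
vin=X34: ✓ → 193056
vin=X37: ✓ → 181550
vin=X45: ✓ → 40306
vin=X70: ✓ → 25551
vin=X24: ✗
vin=X52: ✗
vin=X18: ✓ → 127800
vin=X41: ✗
vin=X67: ✓ → 125651
vin=X42: ✗
vin=X90: ✗
doors_sum = 193056 + 181550 + 40306 + 25551 + 127800 + 125651 = 693914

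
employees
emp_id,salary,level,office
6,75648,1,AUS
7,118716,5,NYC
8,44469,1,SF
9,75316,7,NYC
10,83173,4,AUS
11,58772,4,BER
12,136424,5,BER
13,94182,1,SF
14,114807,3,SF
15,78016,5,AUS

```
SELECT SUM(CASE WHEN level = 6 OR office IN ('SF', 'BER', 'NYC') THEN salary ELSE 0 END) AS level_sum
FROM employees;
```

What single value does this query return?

emp_id=6: ✗
emp_id=7: ✓ → 118716
emp_id=8: ✓ → 44469
emp_id=9: ✓ → 75316
emp_id=10: ✗
emp_id=11: ✓ → 58772
emp_id=12: ✓ → 136424
emp_id=13: ✓ → 94182
emp_id=14: ✓ → 114807
emp_id=15: ✗
level_sum = 118716 + 44469 + 75316 + 58772 + 136424 + 94182 + 114807 = 642686

642686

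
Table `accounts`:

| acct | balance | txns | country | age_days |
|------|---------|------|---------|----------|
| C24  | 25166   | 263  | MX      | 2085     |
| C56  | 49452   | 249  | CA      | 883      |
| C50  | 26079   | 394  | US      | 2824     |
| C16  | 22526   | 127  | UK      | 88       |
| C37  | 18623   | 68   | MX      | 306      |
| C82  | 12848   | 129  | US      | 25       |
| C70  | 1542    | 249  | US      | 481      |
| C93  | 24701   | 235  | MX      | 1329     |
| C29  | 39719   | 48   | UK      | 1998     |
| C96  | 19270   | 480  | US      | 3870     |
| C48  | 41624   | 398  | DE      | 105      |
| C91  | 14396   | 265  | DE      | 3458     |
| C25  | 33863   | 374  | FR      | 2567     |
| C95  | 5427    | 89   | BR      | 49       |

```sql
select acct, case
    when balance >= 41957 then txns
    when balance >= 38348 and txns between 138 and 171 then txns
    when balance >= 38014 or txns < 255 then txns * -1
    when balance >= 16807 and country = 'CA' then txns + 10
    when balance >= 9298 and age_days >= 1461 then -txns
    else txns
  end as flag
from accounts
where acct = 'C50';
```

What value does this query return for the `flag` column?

-394

acct = C50: balance=26079, txns=394, country=US, age_days=2824.
balance >= 41957 → false
balance >= 38348 and txns between 138 and 171 → false
balance >= 38014 or txns < 255 → false
balance >= 16807 and country = 'CA' → false
balance >= 9298 and age_days >= 1461 → true → -394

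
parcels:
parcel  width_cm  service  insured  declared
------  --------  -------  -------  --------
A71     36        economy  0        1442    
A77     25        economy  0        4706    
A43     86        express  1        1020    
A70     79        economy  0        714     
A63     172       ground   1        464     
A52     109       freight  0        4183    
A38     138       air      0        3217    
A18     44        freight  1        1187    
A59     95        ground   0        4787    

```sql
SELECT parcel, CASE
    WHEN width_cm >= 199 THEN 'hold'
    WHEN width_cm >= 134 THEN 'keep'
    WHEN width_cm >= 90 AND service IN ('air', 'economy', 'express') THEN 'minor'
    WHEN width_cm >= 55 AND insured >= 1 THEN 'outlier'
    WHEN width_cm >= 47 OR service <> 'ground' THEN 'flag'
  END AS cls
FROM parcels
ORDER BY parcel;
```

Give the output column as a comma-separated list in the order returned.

parcel=A18: width_cm >= 47 OR service <> 'ground' → flag
parcel=A38: width_cm >= 134 → keep
parcel=A43: width_cm >= 55 AND insured >= 1 → outlier
parcel=A52: width_cm >= 47 OR service <> 'ground' → flag
parcel=A59: width_cm >= 47 OR service <> 'ground' → flag
parcel=A63: width_cm >= 134 → keep
parcel=A70: width_cm >= 47 OR service <> 'ground' → flag
parcel=A71: width_cm >= 47 OR service <> 'ground' → flag
parcel=A77: width_cm >= 47 OR service <> 'ground' → flag

flag, keep, outlier, flag, flag, keep, flag, flag, flag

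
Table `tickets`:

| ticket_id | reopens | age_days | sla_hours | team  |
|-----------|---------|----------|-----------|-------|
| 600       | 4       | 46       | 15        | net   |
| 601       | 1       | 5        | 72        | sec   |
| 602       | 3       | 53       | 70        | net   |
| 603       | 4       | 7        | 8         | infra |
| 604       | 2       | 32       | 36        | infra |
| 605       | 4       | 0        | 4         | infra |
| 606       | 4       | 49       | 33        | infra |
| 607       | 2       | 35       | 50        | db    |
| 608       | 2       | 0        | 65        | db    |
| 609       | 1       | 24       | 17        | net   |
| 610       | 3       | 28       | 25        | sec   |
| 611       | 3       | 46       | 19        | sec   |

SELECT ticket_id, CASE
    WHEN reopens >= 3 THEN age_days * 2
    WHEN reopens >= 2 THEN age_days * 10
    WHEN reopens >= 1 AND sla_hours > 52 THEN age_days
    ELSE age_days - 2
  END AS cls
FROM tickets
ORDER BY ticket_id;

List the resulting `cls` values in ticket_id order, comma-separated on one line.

ticket_id=600: reopens >= 3 → 92
ticket_id=601: reopens >= 1 AND sla_hours > 52 → 5
ticket_id=602: reopens >= 3 → 106
ticket_id=603: reopens >= 3 → 14
ticket_id=604: reopens >= 2 → 320
ticket_id=605: reopens >= 3 → 0
ticket_id=606: reopens >= 3 → 98
ticket_id=607: reopens >= 2 → 350
ticket_id=608: reopens >= 2 → 0
ticket_id=609: ELSE → 22
ticket_id=610: reopens >= 3 → 56
ticket_id=611: reopens >= 3 → 92

92, 5, 106, 14, 320, 0, 98, 350, 0, 22, 56, 92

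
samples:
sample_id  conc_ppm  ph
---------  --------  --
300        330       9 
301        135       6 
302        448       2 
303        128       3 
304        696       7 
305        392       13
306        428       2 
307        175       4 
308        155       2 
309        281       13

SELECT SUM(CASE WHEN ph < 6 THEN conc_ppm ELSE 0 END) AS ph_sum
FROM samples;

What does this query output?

1334

sample_id=300: ✗
sample_id=301: ✗
sample_id=302: ✓ → 448
sample_id=303: ✓ → 128
sample_id=304: ✗
sample_id=305: ✗
sample_id=306: ✓ → 428
sample_id=307: ✓ → 175
sample_id=308: ✓ → 155
sample_id=309: ✗
ph_sum = 448 + 128 + 428 + 175 + 155 = 1334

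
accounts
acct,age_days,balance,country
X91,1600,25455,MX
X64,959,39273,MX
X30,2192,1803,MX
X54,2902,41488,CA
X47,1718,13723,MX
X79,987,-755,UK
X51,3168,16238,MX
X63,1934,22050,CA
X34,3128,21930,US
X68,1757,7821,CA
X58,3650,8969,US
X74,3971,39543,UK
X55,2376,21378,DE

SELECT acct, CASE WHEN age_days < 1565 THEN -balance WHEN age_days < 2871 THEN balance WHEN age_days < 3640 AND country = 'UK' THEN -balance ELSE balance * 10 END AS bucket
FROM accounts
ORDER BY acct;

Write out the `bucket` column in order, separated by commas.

1803, 219300, 13723, 162380, 414880, 21378, 89690, 22050, -39273, 7821, 395430, 755, 25455

acct=X30: age_days < 2871 → 1803
acct=X34: ELSE → 219300
acct=X47: age_days < 2871 → 13723
acct=X51: ELSE → 162380
acct=X54: ELSE → 414880
acct=X55: age_days < 2871 → 21378
acct=X58: ELSE → 89690
acct=X63: age_days < 2871 → 22050
acct=X64: age_days < 1565 → -39273
acct=X68: age_days < 2871 → 7821
acct=X74: ELSE → 395430
acct=X79: age_days < 1565 → 755
acct=X91: age_days < 2871 → 25455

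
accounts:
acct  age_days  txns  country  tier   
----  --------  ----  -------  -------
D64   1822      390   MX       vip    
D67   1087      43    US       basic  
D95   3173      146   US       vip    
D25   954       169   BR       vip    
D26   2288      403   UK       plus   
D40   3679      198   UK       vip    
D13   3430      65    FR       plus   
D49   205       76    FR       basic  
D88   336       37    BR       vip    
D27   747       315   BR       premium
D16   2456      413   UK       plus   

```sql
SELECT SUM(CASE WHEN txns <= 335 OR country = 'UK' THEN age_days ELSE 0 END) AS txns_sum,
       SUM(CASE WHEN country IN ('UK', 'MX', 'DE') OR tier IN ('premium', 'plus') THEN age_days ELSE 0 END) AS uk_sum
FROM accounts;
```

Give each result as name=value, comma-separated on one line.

txns_sum=18355, uk_sum=14422

[txns_sum: txns <= 335 OR country = 'UK']
acct=D64: ✗
acct=D67: ✓ → 1087
acct=D95: ✓ → 3173
acct=D25: ✓ → 954
acct=D26: ✓ → 2288
acct=D40: ✓ → 3679
acct=D13: ✓ → 3430
acct=D49: ✓ → 205
acct=D88: ✓ → 336
acct=D27: ✓ → 747
acct=D16: ✓ → 2456
txns_sum = 1087 + 3173 + 954 + 2288 + 3679 + 3430 + 205 + 336 + 747 + 2456 = 18355
—
[uk_sum: country IN ('UK', 'MX', 'DE') OR tier IN ('premium', 'plus')]
acct=D64: ✓ → 1822
acct=D67: ✗
acct=D95: ✗
acct=D25: ✗
acct=D26: ✓ → 2288
acct=D40: ✓ → 3679
acct=D13: ✓ → 3430
acct=D49: ✗
acct=D88: ✗
acct=D27: ✓ → 747
acct=D16: ✓ → 2456
uk_sum = 1822 + 2288 + 3679 + 3430 + 747 + 2456 = 14422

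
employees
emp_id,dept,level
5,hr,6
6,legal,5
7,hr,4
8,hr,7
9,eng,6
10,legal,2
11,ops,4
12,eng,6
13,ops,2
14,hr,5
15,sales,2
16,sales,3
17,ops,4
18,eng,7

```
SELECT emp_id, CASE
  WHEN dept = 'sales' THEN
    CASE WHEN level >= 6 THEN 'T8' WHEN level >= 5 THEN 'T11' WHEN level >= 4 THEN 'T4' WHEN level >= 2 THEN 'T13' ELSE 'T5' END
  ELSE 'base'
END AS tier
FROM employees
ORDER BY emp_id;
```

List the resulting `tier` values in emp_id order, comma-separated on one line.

emp_id=5: dept='hr' → outer ELSE → base
emp_id=6: dept='legal' → outer ELSE → base
emp_id=7: dept='hr' → outer ELSE → base
emp_id=8: dept='hr' → outer ELSE → base
emp_id=9: dept='eng' → outer ELSE → base
emp_id=10: dept='legal' → outer ELSE → base
emp_id=11: dept='ops' → outer ELSE → base
emp_id=12: dept='eng' → outer ELSE → base
emp_id=13: dept='ops' → outer ELSE → base
emp_id=14: dept='hr' → outer ELSE → base
emp_id=15: dept='sales' → inner[level >= 2] → T13
emp_id=16: dept='sales' → inner[level >= 2] → T13
emp_id=17: dept='ops' → outer ELSE → base
emp_id=18: dept='eng' → outer ELSE → base

base, base, base, base, base, base, base, base, base, base, T13, T13, base, base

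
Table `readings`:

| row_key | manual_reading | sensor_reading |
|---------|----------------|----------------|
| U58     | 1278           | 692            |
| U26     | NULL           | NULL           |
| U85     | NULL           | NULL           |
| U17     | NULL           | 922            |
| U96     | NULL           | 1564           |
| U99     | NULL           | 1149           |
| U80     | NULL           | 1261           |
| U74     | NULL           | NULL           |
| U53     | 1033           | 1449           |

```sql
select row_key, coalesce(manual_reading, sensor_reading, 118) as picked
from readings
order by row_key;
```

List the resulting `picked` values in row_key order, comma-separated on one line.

row_key=U17: manual_reading=NULL, sensor_reading=922 → 922
row_key=U26: manual_reading=NULL, sensor_reading=NULL, → literal 118 → 118
row_key=U53: manual_reading=1033 → 1033
row_key=U58: manual_reading=1278 → 1278
row_key=U74: manual_reading=NULL, sensor_reading=NULL, → literal 118 → 118
row_key=U80: manual_reading=NULL, sensor_reading=1261 → 1261
row_key=U85: manual_reading=NULL, sensor_reading=NULL, → literal 118 → 118
row_key=U96: manual_reading=NULL, sensor_reading=1564 → 1564
row_key=U99: manual_reading=NULL, sensor_reading=1149 → 1149

922, 118, 1033, 1278, 118, 1261, 118, 1564, 1149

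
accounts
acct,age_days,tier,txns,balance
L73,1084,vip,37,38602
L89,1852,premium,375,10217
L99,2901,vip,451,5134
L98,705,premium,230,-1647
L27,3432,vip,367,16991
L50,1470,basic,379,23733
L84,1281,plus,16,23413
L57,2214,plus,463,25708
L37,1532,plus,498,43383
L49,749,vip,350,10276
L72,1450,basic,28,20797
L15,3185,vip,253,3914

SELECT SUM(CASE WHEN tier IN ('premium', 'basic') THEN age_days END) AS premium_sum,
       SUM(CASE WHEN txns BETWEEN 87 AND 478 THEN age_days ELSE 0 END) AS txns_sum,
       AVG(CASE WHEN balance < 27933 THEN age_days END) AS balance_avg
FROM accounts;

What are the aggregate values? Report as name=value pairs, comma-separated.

premium_sum=5477, txns_sum=16508, balance_avg=1923.9

[premium_sum: tier IN ('premium', 'basic')]
acct=L73: ✗
acct=L89: ✓ → 1852
acct=L99: ✗
acct=L98: ✓ → 705
acct=L27: ✗
acct=L50: ✓ → 1470
acct=L84: ✗
acct=L57: ✗
acct=L37: ✗
acct=L49: ✗
acct=L72: ✓ → 1450
acct=L15: ✗
premium_sum = 1852 + 705 + 1470 + 1450 = 5477
—
[txns_sum: txns BETWEEN 87 AND 478]
acct=L73: ✗
acct=L89: ✓ → 1852
acct=L99: ✓ → 2901
acct=L98: ✓ → 705
acct=L27: ✓ → 3432
acct=L50: ✓ → 1470
acct=L84: ✗
acct=L57: ✓ → 2214
acct=L37: ✗
acct=L49: ✓ → 749
acct=L72: ✗
acct=L15: ✓ → 3185
txns_sum = 1852 + 2901 + 705 + 3432 + 1470 + 2214 + 749 + 3185 = 16508
—
[balance_avg: balance < 27933]
acct=L73: ✗
acct=L89: ✓ → 1852
acct=L99: ✓ → 2901
acct=L98: ✓ → 705
acct=L27: ✓ → 3432
acct=L50: ✓ → 1470
acct=L84: ✓ → 1281
acct=L57: ✓ → 2214
acct=L37: ✗
acct=L49: ✓ → 749
acct=L72: ✓ → 1450
acct=L15: ✓ → 3185
balance_avg = (1852 + 2901 + 705 + 3432 + 1470 + 1281 + 2214 + 749 + 1450 + 3185) / 10 = 1923.9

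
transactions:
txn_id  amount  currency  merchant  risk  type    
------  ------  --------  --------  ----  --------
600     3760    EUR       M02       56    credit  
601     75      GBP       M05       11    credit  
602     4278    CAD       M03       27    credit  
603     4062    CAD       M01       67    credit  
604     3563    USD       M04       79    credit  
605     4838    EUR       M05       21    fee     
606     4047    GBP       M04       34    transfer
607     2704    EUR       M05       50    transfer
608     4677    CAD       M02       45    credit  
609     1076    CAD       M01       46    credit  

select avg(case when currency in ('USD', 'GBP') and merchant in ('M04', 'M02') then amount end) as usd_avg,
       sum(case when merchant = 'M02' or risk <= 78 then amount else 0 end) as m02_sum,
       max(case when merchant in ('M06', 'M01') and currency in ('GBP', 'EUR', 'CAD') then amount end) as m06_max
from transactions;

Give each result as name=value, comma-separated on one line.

[usd_avg: currency in ('USD', 'GBP') and merchant in ('M04', 'M02')]
txn_id=600: ✗
txn_id=601: ✗
txn_id=602: ✗
txn_id=603: ✗
txn_id=604: ✓ → 3563
txn_id=605: ✗
txn_id=606: ✓ → 4047
txn_id=607: ✗
txn_id=608: ✗
txn_id=609: ✗
usd_avg = (3563 + 4047) / 2 = 3805
—
[m02_sum: merchant = 'M02' or risk <= 78]
txn_id=600: ✓ → 3760
txn_id=601: ✓ → 75
txn_id=602: ✓ → 4278
txn_id=603: ✓ → 4062
txn_id=604: ✗
txn_id=605: ✓ → 4838
txn_id=606: ✓ → 4047
txn_id=607: ✓ → 2704
txn_id=608: ✓ → 4677
txn_id=609: ✓ → 1076
m02_sum = 3760 + 75 + 4278 + 4062 + 4838 + 4047 + 2704 + 4677 + 1076 = 29517
—
[m06_max: merchant in ('M06', 'M01') and currency in ('GBP', 'EUR', 'CAD')]
txn_id=600: ✗
txn_id=601: ✗
txn_id=602: ✗
txn_id=603: ✓ → 4062
txn_id=604: ✗
txn_id=605: ✗
txn_id=606: ✗
txn_id=607: ✗
txn_id=608: ✗
txn_id=609: ✓ → 1076
m06_max = MAX(4062, 1076) = 4062

usd_avg=3805, m02_sum=29517, m06_max=4062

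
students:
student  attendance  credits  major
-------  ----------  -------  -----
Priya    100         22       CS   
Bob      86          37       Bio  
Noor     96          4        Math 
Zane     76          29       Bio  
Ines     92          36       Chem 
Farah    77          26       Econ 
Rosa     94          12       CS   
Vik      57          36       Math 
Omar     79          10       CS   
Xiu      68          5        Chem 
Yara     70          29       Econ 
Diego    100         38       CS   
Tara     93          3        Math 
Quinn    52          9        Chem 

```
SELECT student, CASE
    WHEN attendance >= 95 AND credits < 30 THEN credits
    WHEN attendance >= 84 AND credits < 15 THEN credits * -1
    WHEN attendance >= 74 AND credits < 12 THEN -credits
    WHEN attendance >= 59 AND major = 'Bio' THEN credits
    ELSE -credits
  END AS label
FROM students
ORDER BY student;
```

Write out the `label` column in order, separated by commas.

37, -38, -26, -36, 4, -10, 22, -9, -12, -3, -36, -5, -29, 29

student=Bob: attendance >= 59 AND major = 'Bio' → 37
student=Diego: ELSE → -38
student=Farah: ELSE → -26
student=Ines: ELSE → -36
student=Noor: attendance >= 95 AND credits < 30 → 4
student=Omar: attendance >= 74 AND credits < 12 → -10
student=Priya: attendance >= 95 AND credits < 30 → 22
student=Quinn: ELSE → -9
student=Rosa: attendance >= 84 AND credits < 15 → -12
student=Tara: attendance >= 84 AND credits < 15 → -3
student=Vik: ELSE → -36
student=Xiu: ELSE → -5
student=Yara: ELSE → -29
student=Zane: attendance >= 59 AND major = 'Bio' → 29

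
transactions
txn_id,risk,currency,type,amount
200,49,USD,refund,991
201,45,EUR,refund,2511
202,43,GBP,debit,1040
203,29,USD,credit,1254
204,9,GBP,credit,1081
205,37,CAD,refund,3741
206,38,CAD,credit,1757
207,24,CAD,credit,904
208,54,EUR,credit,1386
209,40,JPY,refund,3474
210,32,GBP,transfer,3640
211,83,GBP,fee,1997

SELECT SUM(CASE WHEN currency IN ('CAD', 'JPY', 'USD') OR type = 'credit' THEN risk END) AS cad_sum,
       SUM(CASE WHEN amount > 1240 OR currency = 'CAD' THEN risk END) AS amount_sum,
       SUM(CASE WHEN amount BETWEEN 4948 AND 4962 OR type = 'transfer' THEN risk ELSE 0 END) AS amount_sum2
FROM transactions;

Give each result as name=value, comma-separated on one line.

[cad_sum: currency IN ('CAD', 'JPY', 'USD') OR type = 'credit']
txn_id=200: ✓ → 49
txn_id=201: ✗
txn_id=202: ✗
txn_id=203: ✓ → 29
txn_id=204: ✓ → 9
txn_id=205: ✓ → 37
txn_id=206: ✓ → 38
txn_id=207: ✓ → 24
txn_id=208: ✓ → 54
txn_id=209: ✓ → 40
txn_id=210: ✗
txn_id=211: ✗
cad_sum = 49 + 29 + 9 + 37 + 38 + 24 + 54 + 40 = 280
—
[amount_sum: amount > 1240 OR currency = 'CAD']
txn_id=200: ✗
txn_id=201: ✓ → 45
txn_id=202: ✗
txn_id=203: ✓ → 29
txn_id=204: ✗
txn_id=205: ✓ → 37
txn_id=206: ✓ → 38
txn_id=207: ✓ → 24
txn_id=208: ✓ → 54
txn_id=209: ✓ → 40
txn_id=210: ✓ → 32
txn_id=211: ✓ → 83
amount_sum = 45 + 29 + 37 + 38 + 24 + 54 + 40 + 32 + 83 = 382
—
[amount_sum2: amount BETWEEN 4948 AND 4962 OR type = 'transfer']
txn_id=200: ✗
txn_id=201: ✗
txn_id=202: ✗
txn_id=203: ✗
txn_id=204: ✗
txn_id=205: ✗
txn_id=206: ✗
txn_id=207: ✗
txn_id=208: ✗
txn_id=209: ✗
txn_id=210: ✓ → 32
txn_id=211: ✗
amount_sum2 = 32

cad_sum=280, amount_sum=382, amount_sum2=32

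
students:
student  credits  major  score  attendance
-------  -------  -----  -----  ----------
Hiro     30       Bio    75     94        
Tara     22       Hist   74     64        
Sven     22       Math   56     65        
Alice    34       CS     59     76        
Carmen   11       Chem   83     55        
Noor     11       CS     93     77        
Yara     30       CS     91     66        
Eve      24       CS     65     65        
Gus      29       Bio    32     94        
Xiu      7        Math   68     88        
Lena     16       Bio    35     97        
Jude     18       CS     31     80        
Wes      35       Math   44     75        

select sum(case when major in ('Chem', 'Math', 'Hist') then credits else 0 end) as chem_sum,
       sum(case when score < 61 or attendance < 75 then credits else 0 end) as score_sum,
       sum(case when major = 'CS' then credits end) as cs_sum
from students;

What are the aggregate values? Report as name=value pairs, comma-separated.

[chem_sum: major in ('Chem', 'Math', 'Hist')]
student=Hiro: ✗
student=Tara: ✓ → 22
student=Sven: ✓ → 22
student=Alice: ✗
student=Carmen: ✓ → 11
student=Noor: ✗
student=Yara: ✗
student=Eve: ✗
student=Gus: ✗
student=Xiu: ✓ → 7
student=Lena: ✗
student=Jude: ✗
student=Wes: ✓ → 35
chem_sum = 22 + 22 + 11 + 7 + 35 = 97
—
[score_sum: score < 61 or attendance < 75]
student=Hiro: ✗
student=Tara: ✓ → 22
student=Sven: ✓ → 22
student=Alice: ✓ → 34
student=Carmen: ✓ → 11
student=Noor: ✗
student=Yara: ✓ → 30
student=Eve: ✓ → 24
student=Gus: ✓ → 29
student=Xiu: ✗
student=Lena: ✓ → 16
student=Jude: ✓ → 18
student=Wes: ✓ → 35
score_sum = 22 + 22 + 34 + 11 + 30 + 24 + 29 + 16 + 18 + 35 = 241
—
[cs_sum: major = 'CS']
student=Hiro: ✗
student=Tara: ✗
student=Sven: ✗
student=Alice: ✓ → 34
student=Carmen: ✗
student=Noor: ✓ → 11
student=Yara: ✓ → 30
student=Eve: ✓ → 24
student=Gus: ✗
student=Xiu: ✗
student=Lena: ✗
student=Jude: ✓ → 18
student=Wes: ✗
cs_sum = 34 + 11 + 30 + 24 + 18 = 117

chem_sum=97, score_sum=241, cs_sum=117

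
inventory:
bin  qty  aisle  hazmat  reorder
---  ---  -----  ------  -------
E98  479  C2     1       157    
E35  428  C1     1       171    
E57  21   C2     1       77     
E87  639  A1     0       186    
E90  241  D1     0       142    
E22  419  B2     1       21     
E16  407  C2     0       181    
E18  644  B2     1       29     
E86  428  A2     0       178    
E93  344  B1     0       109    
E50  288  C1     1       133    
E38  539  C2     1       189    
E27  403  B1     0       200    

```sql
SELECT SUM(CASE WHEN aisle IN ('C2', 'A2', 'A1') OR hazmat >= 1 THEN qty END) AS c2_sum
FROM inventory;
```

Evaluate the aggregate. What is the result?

4292

bin=E98: ✓ → 479
bin=E35: ✓ → 428
bin=E57: ✓ → 21
bin=E87: ✓ → 639
bin=E90: ✗
bin=E22: ✓ → 419
bin=E16: ✓ → 407
bin=E18: ✓ → 644
bin=E86: ✓ → 428
bin=E93: ✗
bin=E50: ✓ → 288
bin=E38: ✓ → 539
bin=E27: ✗
c2_sum = 479 + 428 + 21 + 639 + 419 + 407 + 644 + 428 + 288 + 539 = 4292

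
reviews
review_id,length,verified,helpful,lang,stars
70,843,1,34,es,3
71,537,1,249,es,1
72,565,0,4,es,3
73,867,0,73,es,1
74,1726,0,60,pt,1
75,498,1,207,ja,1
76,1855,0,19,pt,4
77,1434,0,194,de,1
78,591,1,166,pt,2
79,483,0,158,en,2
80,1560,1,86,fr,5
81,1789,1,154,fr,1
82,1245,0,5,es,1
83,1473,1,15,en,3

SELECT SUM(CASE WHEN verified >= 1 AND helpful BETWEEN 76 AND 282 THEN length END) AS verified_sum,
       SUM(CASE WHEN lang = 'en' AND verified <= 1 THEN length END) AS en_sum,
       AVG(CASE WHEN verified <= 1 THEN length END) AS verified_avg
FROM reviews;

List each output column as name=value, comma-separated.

verified_sum=4975, en_sum=1956, verified_avg=1104.7142857143

[verified_sum: verified >= 1 AND helpful BETWEEN 76 AND 282]
review_id=70: ✗
review_id=71: ✓ → 537
review_id=72: ✗
review_id=73: ✗
review_id=74: ✗
review_id=75: ✓ → 498
review_id=76: ✗
review_id=77: ✗
review_id=78: ✓ → 591
review_id=79: ✗
review_id=80: ✓ → 1560
review_id=81: ✓ → 1789
review_id=82: ✗
review_id=83: ✗
verified_sum = 537 + 498 + 591 + 1560 + 1789 = 4975
—
[en_sum: lang = 'en' AND verified <= 1]
review_id=70: ✗
review_id=71: ✗
review_id=72: ✗
review_id=73: ✗
review_id=74: ✗
review_id=75: ✗
review_id=76: ✗
review_id=77: ✗
review_id=78: ✗
review_id=79: ✓ → 483
review_id=80: ✗
review_id=81: ✗
review_id=82: ✗
review_id=83: ✓ → 1473
en_sum = 483 + 1473 = 1956
—
[verified_avg: verified <= 1]
review_id=70: ✓ → 843
review_id=71: ✓ → 537
review_id=72: ✓ → 565
review_id=73: ✓ → 867
review_id=74: ✓ → 1726
review_id=75: ✓ → 498
review_id=76: ✓ → 1855
review_id=77: ✓ → 1434
review_id=78: ✓ → 591
review_id=79: ✓ → 483
review_id=80: ✓ → 1560
review_id=81: ✓ → 1789
review_id=82: ✓ → 1245
review_id=83: ✓ → 1473
verified_avg = (843 + 537 + 565 + 867 + 1726 + 498 + 1855 + 1434 + 591 + 483 + 1560 + 1789 + 1245 + 1473) / 14 = 1104.7142857143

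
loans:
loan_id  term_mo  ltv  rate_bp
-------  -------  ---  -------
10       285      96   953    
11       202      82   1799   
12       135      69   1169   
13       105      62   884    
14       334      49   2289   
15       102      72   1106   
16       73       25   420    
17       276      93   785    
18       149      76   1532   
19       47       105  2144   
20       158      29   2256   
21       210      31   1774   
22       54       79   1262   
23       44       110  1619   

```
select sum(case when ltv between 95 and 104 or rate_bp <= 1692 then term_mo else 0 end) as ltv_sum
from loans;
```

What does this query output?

loan_id=10: ✓ → 285
loan_id=11: ✗
loan_id=12: ✓ → 135
loan_id=13: ✓ → 105
loan_id=14: ✗
loan_id=15: ✓ → 102
loan_id=16: ✓ → 73
loan_id=17: ✓ → 276
loan_id=18: ✓ → 149
loan_id=19: ✗
loan_id=20: ✗
loan_id=21: ✗
loan_id=22: ✓ → 54
loan_id=23: ✓ → 44
ltv_sum = 285 + 135 + 105 + 102 + 73 + 276 + 149 + 54 + 44 = 1223

1223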